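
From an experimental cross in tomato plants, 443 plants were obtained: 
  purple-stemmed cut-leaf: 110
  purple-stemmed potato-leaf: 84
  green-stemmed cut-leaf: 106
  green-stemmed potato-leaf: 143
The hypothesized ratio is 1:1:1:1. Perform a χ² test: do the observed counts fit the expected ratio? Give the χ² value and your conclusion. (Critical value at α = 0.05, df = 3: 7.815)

16.061; not consistent

Under the 1:1:1:1 hypothesis (Σ ratio = 4, N = 443):
  purple-stemmed cut-leaf: 443 × 1/4 = 110.75
  purple-stemmed potato-leaf: 443 × 1/4 = 110.75
  green-stemmed cut-leaf: 443 × 1/4 = 110.75
  green-stemmed potato-leaf: 443 × 1/4 = 110.75
χ² = Σ (O − E)² / E
  purple-stemmed cut-leaf: (110 − 110.75)² / 110.75 = 0.0051
  purple-stemmed potato-leaf: (84 − 110.75)² / 110.75 = 6.4611
  green-stemmed cut-leaf: (106 − 110.75)² / 110.75 = 0.2037
  green-stemmed potato-leaf: (143 − 110.75)² / 110.75 = 9.3911
χ² = 0.0051 + 6.4611 + 0.2037 + 9.3911 = 16.061
Degrees of freedom = 4 − 1 = 3; critical value at α = 0.05 is 7.815.
Since 16.061 > 7.815, we reject the null hypothesis — the data do not fit the 1:1:1:1 ratio.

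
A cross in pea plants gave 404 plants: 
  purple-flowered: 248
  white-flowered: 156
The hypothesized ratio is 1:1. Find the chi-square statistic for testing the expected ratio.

Under the 1:1 hypothesis (Σ ratio = 2, N = 404):
  purple-flowered: 404 × 1/2 = 202
  white-flowered: 404 × 1/2 = 202
χ² = Σ (O − E)² / E
  purple-flowered: (248 − 202)² / 202 = 10.4752
  white-flowered: (156 − 202)² / 202 = 10.4752
χ² = 10.4752 + 10.4752 = 20.9504 ≈ 20.950

20.950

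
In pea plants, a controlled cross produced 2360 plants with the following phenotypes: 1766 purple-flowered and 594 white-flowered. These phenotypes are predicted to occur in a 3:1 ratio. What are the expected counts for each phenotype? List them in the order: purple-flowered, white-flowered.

Under the 3:1 hypothesis (Σ ratio = 4, N = 2360):
  purple-flowered: 2360 × 3/4 = 1770
  white-flowered: 2360 × 1/4 = 590

1770, 590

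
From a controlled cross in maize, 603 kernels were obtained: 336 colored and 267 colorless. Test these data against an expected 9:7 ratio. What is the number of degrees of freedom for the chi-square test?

A goodness-of-fit test with 2 phenotype classes has df = 2 − 1 = 1.

1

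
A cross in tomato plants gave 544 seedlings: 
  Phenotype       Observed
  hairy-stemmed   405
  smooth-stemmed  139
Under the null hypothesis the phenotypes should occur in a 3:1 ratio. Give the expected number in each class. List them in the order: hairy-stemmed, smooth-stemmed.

408, 136

Total ratio parts = 4. Expected numbers out of 544:
  hairy-stemmed: 544 × 3/4 = 408
  smooth-stemmed: 544 × 1/4 = 136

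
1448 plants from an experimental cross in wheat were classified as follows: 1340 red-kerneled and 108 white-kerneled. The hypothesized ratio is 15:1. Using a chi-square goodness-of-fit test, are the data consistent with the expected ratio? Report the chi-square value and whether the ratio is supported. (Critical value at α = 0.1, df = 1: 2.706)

3.610; not consistent

Under the 15:1 hypothesis (Σ ratio = 16, N = 1448):
  red-kerneled: 1448 × 15/16 = 1357.5
  white-kerneled: 1448 × 1/16 = 90.5
χ² = Σ (O − E)² / E
  red-kerneled: (1340 − 1357.5)² / 1357.5 = 0.2256
  white-kerneled: (108 − 90.5)² / 90.5 = 3.3840
χ² = 0.2256 + 3.3840 = 3.6096 ≈ 3.610
Degrees of freedom = 2 − 1 = 1; critical value at α = 0.1 is 2.706.
Since 3.610 > 2.706, we reject the null hypothesis — the data do not fit the 15:1 ratio.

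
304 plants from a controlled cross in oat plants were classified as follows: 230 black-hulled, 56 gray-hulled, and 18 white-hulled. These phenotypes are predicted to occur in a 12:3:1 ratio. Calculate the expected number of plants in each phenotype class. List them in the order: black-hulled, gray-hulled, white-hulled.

Expected counts for N = 304 under a 12:3:1 ratio (total parts = 16):
  black-hulled: 304 × 12/16 = 228
  gray-hulled: 304 × 3/16 = 57
  white-hulled: 304 × 1/16 = 19

228, 57, 19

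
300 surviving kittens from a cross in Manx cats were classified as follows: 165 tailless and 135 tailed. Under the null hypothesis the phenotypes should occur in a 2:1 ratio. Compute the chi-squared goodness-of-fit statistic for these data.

18.375

Total ratio parts = 3. Expected numbers out of 300:
  tailless: 300 × 2/3 = 200
  tailed: 300 × 1/3 = 100
χ² = Σ (O − E)² / E
  tailless: (165 − 200)² / 200 = 6.1250
  tailed: (135 − 100)² / 100 = 12.2500
χ² = 6.1250 + 12.2500 = 18.375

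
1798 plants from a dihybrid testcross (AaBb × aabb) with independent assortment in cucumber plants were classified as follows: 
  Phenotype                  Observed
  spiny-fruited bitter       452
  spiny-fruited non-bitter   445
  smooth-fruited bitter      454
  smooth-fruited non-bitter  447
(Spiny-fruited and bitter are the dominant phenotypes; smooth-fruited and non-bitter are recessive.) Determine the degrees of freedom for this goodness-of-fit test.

3

A dihybrid testcross with independent assortment gives a 1:1:1:1 ratio.
A goodness-of-fit test with 4 phenotype classes has df = 4 − 1 = 3.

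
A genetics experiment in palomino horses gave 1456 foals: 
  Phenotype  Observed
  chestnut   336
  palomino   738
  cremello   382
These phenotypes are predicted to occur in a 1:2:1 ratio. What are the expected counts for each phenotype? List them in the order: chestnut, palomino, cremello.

Under the 1:2:1 hypothesis (Σ ratio = 4, N = 1456):
  chestnut: 1456 × 1/4 = 364
  palomino: 1456 × 2/4 = 728
  cremello: 1456 × 1/4 = 364

364, 728, 364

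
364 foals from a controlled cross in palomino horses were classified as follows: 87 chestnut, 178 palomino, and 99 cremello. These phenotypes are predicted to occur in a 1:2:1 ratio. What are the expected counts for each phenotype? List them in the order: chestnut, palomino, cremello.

91, 182, 91

Total ratio parts = 4. Expected numbers out of 364:
  chestnut: 364 × 1/4 = 91
  palomino: 364 × 2/4 = 182
  cremello: 364 × 1/4 = 91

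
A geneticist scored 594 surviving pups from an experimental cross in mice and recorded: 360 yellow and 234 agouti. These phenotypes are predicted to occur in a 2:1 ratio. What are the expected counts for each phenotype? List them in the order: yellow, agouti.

396, 198

The 2:1 ratio has 3 parts, so with N = 594 the expected counts are:
  yellow: 594 × 2/3 = 396
  agouti: 594 × 1/3 = 198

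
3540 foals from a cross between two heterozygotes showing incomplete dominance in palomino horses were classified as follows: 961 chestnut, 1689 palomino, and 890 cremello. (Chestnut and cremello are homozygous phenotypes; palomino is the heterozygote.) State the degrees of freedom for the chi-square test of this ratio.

2

With incomplete dominance, a heterozygote × heterozygote cross gives a 1:2:1 phenotypic ratio.
A goodness-of-fit test with 3 phenotype classes has df = 3 − 1 = 2.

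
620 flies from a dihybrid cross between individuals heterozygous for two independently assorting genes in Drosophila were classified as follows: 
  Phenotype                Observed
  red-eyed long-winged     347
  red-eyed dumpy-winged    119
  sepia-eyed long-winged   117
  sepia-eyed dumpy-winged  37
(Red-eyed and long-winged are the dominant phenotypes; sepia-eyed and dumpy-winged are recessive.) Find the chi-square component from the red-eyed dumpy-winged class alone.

0.065

A dihybrid F₂ with independent assortment and complete dominance at both loci gives a 9:3:3:1 phenotypic ratio.
Under the 9:3:3:1 hypothesis (Σ ratio = 16, N = 620):
  red-eyed long-winged: 620 × 9/16 = 348.75
  red-eyed dumpy-winged: 620 × 3/16 = 116.25
  sepia-eyed long-winged: 620 × 3/16 = 116.25
  sepia-eyed dumpy-winged: 620 × 1/16 = 38.75
Contribution of red-eyed dumpy-winged: (119 − 116.25)² / 116.25 = 0.0651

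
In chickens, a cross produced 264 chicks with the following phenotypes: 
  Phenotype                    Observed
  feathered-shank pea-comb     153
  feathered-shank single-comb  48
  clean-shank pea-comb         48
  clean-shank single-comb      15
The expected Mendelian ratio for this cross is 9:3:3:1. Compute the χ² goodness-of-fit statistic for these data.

0.364

Expected counts for N = 264 under a 9:3:3:1 ratio (total parts = 16):
  feathered-shank pea-comb: 264 × 9/16 = 148.5
  feathered-shank single-comb: 264 × 3/16 = 49.5
  clean-shank pea-comb: 264 × 3/16 = 49.5
  clean-shank single-comb: 264 × 1/16 = 16.5
χ² = Σ (O − E)² / E
  feathered-shank pea-comb: (153 − 148.5)² / 148.5 = 0.1364
  feathered-shank single-comb: (48 − 49.5)² / 49.5 = 0.0455
  clean-shank pea-comb: (48 − 49.5)² / 49.5 = 0.0455
  clean-shank single-comb: (15 − 16.5)² / 16.5 = 0.1364
χ² = 0.1364 + 0.0455 + 0.0455 + 0.1364 = 0.3638 ≈ 0.364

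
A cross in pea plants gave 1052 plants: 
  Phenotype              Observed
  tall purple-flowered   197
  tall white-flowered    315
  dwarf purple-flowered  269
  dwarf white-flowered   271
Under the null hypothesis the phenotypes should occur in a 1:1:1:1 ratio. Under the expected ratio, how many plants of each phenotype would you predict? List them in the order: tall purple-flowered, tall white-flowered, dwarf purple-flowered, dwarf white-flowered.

263, 263, 263, 263

Expected counts for N = 1052 under a 1:1:1:1 ratio (total parts = 4):
  tall purple-flowered: 1052 × 1/4 = 263
  tall white-flowered: 1052 × 1/4 = 263
  dwarf purple-flowered: 1052 × 1/4 = 263
  dwarf white-flowered: 1052 × 1/4 = 263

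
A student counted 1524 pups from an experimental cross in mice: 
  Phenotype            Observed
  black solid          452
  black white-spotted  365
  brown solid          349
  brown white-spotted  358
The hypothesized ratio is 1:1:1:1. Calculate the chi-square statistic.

17.979

Total ratio parts = 4. Expected numbers out of 1524:
  black solid: 1524 × 1/4 = 381
  black white-spotted: 1524 × 1/4 = 381
  brown solid: 1524 × 1/4 = 381
  brown white-spotted: 1524 × 1/4 = 381
χ² = Σ (O − E)² / E
  black solid: (452 − 381)² / 381 = 13.2310
  black white-spotted: (365 − 381)² / 381 = 0.6719
  brown solid: (349 − 381)² / 381 = 2.6877
  brown white-spotted: (358 − 381)² / 381 = 1.3885
χ² = 13.2310 + 0.6719 + 2.6877 + 1.3885 = 17.9791 ≈ 17.979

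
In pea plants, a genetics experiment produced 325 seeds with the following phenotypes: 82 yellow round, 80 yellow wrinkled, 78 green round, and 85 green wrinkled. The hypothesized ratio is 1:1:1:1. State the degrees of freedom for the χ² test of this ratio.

A goodness-of-fit test with 4 phenotype classes has df = 4 − 1 = 3.

3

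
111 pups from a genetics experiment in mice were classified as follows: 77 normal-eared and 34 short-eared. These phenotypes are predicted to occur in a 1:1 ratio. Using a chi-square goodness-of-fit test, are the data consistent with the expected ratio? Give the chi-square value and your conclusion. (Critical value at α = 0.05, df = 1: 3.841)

16.658; not consistent

Under the 1:1 hypothesis (Σ ratio = 2, N = 111):
  normal-eared: 111 × 1/2 = 55.5
  short-eared: 111 × 1/2 = 55.5
χ² = Σ (O − E)² / E
  normal-eared: (77 − 55.5)² / 55.5 = 8.3288
  short-eared: (34 − 55.5)² / 55.5 = 8.3288
χ² = 8.3288 + 8.3288 = 16.6576 ≈ 16.658
Degrees of freedom = 2 − 1 = 1; critical value at α = 0.05 is 3.841.
Since 16.658 > 3.841, we reject the null hypothesis — the data do not fit the 1:1 ratio.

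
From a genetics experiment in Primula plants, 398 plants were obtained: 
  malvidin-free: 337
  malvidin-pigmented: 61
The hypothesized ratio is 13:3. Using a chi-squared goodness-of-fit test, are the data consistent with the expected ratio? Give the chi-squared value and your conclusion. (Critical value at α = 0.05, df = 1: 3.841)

3.062; consistent

The 13:3 ratio has 16 parts, so with N = 398 the expected counts are:
  malvidin-free: 398 × 13/16 = 323.375
  malvidin-pigmented: 398 × 3/16 = 74.625
χ² = Σ (O − E)² / E
  malvidin-free: (337 − 323.375)² / 323.375 = 0.5741
  malvidin-pigmented: (61 − 74.625)² / 74.625 = 2.4876
χ² = 0.5741 + 2.4876 = 3.0617 ≈ 3.062
Degrees of freedom = 2 − 1 = 1; critical value at α = 0.05 is 3.841.
Since 3.062 < 3.841, we fail to reject the null hypothesis — the data are consistent with the 13:3 ratio.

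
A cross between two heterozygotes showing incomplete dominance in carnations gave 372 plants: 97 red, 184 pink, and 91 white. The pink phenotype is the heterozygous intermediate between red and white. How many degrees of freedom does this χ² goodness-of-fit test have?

With incomplete dominance, a heterozygote × heterozygote cross gives a 1:2:1 phenotypic ratio.
A goodness-of-fit test with 3 phenotype classes has df = 3 − 1 = 2.

2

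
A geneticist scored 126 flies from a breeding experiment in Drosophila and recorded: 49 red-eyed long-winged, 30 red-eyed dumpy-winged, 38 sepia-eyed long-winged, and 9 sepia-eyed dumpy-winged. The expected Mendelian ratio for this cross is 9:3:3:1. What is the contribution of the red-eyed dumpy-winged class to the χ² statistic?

Expected counts for N = 126 under a 9:3:3:1 ratio (total parts = 16):
  red-eyed long-winged: 126 × 9/16 = 70.875
  red-eyed dumpy-winged: 126 × 3/16 = 23.625
  sepia-eyed long-winged: 126 × 3/16 = 23.625
  sepia-eyed dumpy-winged: 126 × 1/16 = 7.875
Contribution of red-eyed dumpy-winged: (30 − 23.625)² / 23.625 = 1.7202

1.720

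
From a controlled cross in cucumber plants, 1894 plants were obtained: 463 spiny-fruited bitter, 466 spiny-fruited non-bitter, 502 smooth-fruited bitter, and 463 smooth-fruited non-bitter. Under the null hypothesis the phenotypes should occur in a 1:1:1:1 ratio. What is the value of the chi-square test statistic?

2.300

The 1:1:1:1 ratio has 4 parts, so with N = 1894 the expected counts are:
  spiny-fruited bitter: 1894 × 1/4 = 473.5
  spiny-fruited non-bitter: 1894 × 1/4 = 473.5
  smooth-fruited bitter: 1894 × 1/4 = 473.5
  smooth-fruited non-bitter: 1894 × 1/4 = 473.5
χ² = Σ (O − E)² / E
  spiny-fruited bitter: (463 − 473.5)² / 473.5 = 0.2328
  spiny-fruited non-bitter: (466 − 473.5)² / 473.5 = 0.1188
  smooth-fruited bitter: (502 − 473.5)² / 473.5 = 1.7154
  smooth-fruited non-bitter: (463 − 473.5)² / 473.5 = 0.2328
χ² = 0.2328 + 0.1188 + 1.7154 + 0.2328 = 2.2998 ≈ 2.300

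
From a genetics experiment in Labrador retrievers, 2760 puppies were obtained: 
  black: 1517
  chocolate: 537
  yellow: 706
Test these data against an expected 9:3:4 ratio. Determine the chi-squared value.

Under the 9:3:4 hypothesis (Σ ratio = 16, N = 2760):
  black: 2760 × 9/16 = 1552.5
  chocolate: 2760 × 3/16 = 517.5
  yellow: 2760 × 4/16 = 690
χ² = Σ (O − E)² / E
  black: (1517 − 1552.5)² / 1552.5 = 0.8118
  chocolate: (537 − 517.5)² / 517.5 = 0.7348
  yellow: (706 − 690)² / 690 = 0.3710
χ² = 0.8118 + 0.7348 + 0.3710 = 1.9176 ≈ 1.918

1.918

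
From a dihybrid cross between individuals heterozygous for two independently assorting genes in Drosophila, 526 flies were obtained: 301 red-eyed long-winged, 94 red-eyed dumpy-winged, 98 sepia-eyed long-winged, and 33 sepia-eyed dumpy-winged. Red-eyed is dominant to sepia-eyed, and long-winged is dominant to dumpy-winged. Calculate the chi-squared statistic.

A dihybrid F₂ with independent assortment and complete dominance at both loci gives a 9:3:3:1 phenotypic ratio.
Under the 9:3:3:1 hypothesis (Σ ratio = 16, N = 526):
  red-eyed long-winged: 526 × 9/16 = 295.875
  red-eyed dumpy-winged: 526 × 3/16 = 98.625
  sepia-eyed long-winged: 526 × 3/16 = 98.625
  sepia-eyed dumpy-winged: 526 × 1/16 = 32.875
χ² = Σ (O − E)² / E
  red-eyed long-winged: (301 − 295.875)² / 295.875 = 0.0888
  red-eyed dumpy-winged: (94 − 98.625)² / 98.625 = 0.2169
  sepia-eyed long-winged: (98 − 98.625)² / 98.625 = 0.0040
  sepia-eyed dumpy-winged: (33 − 32.875)² / 32.875 = 0.0005
χ² = 0.0888 + 0.2169 + 0.0040 + 0.0005 = 0.3102 ≈ 0.310

0.310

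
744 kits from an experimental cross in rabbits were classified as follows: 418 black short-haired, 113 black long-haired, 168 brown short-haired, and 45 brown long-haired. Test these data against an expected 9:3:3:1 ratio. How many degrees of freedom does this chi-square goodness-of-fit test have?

3

A goodness-of-fit test with 4 phenotype classes has df = 4 − 1 = 3.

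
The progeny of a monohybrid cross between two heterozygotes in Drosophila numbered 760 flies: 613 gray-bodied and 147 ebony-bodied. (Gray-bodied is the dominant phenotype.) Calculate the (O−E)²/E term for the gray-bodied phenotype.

3.244

For a monohybrid cross between heterozygotes with complete dominance, the expected phenotypic ratio is 3:1.
Expected counts for N = 760 under a 3:1 ratio (total parts = 4):
  gray-bodied: 760 × 3/4 = 570
  ebony-bodied: 760 × 1/4 = 190
Contribution of gray-bodied: (613 − 570)² / 570 = 3.2439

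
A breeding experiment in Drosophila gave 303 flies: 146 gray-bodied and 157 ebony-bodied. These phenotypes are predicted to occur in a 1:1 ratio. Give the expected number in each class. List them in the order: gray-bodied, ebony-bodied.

Expected counts for N = 303 under a 1:1 ratio (total parts = 2):
  gray-bodied: 303 × 1/2 = 151.5
  ebony-bodied: 303 × 1/2 = 151.5

151.5, 151.5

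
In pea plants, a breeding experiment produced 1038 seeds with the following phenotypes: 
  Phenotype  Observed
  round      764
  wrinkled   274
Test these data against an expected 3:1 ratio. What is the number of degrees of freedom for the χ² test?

A goodness-of-fit test with 2 phenotype classes has df = 2 − 1 = 1.

1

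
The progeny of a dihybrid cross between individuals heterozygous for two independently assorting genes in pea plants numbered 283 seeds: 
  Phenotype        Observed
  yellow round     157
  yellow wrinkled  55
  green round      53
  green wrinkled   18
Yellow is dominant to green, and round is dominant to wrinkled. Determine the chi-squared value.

A dihybrid F₂ with independent assortment and complete dominance at both loci gives a 9:3:3:1 phenotypic ratio.
Total ratio parts = 16. Expected numbers out of 283:
  yellow round: 283 × 9/16 = 159.1875
  yellow wrinkled: 283 × 3/16 = 53.0625
  green round: 283 × 3/16 = 53.0625
  green wrinkled: 283 × 1/16 = 17.6875
χ² = Σ (O − E)² / E
  yellow round: (157 − 159.1875)² / 159.1875 = 0.0301
  yellow wrinkled: (55 − 53.0625)² / 53.0625 = 0.0707
  green round: (53 − 53.0625)² / 53.0625 = 0.0001
  green wrinkled: (18 − 17.6875)² / 17.6875 = 0.0055
χ² = 0.0301 + 0.0707 + 0.0001 + 0.0055 = 0.1064 ≈ 0.106

0.106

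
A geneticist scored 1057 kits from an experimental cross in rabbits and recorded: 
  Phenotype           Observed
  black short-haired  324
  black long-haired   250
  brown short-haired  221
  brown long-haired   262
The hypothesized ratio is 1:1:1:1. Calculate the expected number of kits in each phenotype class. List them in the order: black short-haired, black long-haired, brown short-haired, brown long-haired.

The 1:1:1:1 ratio has 4 parts, so with N = 1057 the expected counts are:
  black short-haired: 1057 × 1/4 = 264.25
  black long-haired: 1057 × 1/4 = 264.25
  brown short-haired: 1057 × 1/4 = 264.25
  brown long-haired: 1057 × 1/4 = 264.25

264.25, 264.25, 264.25, 264.25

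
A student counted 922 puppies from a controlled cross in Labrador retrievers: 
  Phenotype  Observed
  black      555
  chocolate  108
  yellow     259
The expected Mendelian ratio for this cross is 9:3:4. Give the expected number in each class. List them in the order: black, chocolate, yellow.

The 9:3:4 ratio has 16 parts, so with N = 922 the expected counts are:
  black: 922 × 9/16 = 518.625
  chocolate: 922 × 3/16 = 172.875
  yellow: 922 × 4/16 = 230.5

518.625, 172.875, 230.5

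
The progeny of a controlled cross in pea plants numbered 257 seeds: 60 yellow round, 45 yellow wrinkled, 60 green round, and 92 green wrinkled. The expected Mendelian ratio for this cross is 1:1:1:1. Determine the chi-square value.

18.315

Total ratio parts = 4. Expected numbers out of 257:
  yellow round: 257 × 1/4 = 64.25
  yellow wrinkled: 257 × 1/4 = 64.25
  green round: 257 × 1/4 = 64.25
  green wrinkled: 257 × 1/4 = 64.25
χ² = Σ (O − E)² / E
  yellow round: (60 − 64.25)² / 64.25 = 0.2811
  yellow wrinkled: (45 − 64.25)² / 64.25 = 5.7675
  green round: (60 − 64.25)² / 64.25 = 0.2811
  green wrinkled: (92 − 64.25)² / 64.25 = 11.9854
χ² = 0.2811 + 5.7675 + 0.2811 + 11.9854 = 18.3151 ≈ 18.315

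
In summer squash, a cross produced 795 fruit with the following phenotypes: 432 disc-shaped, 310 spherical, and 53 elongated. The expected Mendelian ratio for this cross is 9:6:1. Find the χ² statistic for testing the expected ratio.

The 9:6:1 ratio has 16 parts, so with N = 795 the expected counts are:
  disc-shaped: 795 × 9/16 = 447.1875
  spherical: 795 × 6/16 = 298.125
  elongated: 795 × 1/16 = 49.6875
χ² = Σ (O − E)² / E
  disc-shaped: (432 − 447.1875)² / 447.1875 = 0.5158
  spherical: (310 − 298.125)² / 298.125 = 0.4730
  elongated: (53 − 49.6875)² / 49.6875 = 0.2208
χ² = 0.5158 + 0.4730 + 0.2208 = 1.2096 ≈ 1.210

1.210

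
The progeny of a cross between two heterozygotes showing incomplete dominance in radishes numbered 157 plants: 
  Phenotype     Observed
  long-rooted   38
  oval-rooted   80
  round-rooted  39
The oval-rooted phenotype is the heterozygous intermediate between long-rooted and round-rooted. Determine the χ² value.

With incomplete dominance, a heterozygote × heterozygote cross gives a 1:2:1 phenotypic ratio.
The 1:2:1 ratio has 4 parts, so with N = 157 the expected counts are:
  long-rooted: 157 × 1/4 = 39.25
  oval-rooted: 157 × 2/4 = 78.5
  round-rooted: 157 × 1/4 = 39.25
χ² = Σ (O − E)² / E
  long-rooted: (38 − 39.25)² / 39.25 = 0.0398
  oval-rooted: (80 − 78.5)² / 78.5 = 0.0287
  round-rooted: (39 − 39.25)² / 39.25 = 0.0016
χ² = 0.0398 + 0.0287 + 0.0016 = 0.0701 ≈ 0.070

0.070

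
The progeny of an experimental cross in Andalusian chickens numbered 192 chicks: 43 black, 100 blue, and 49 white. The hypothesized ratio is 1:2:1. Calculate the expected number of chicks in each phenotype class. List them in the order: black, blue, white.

The 1:2:1 ratio has 4 parts, so with N = 192 the expected counts are:
  black: 192 × 1/4 = 48
  blue: 192 × 2/4 = 96
  white: 192 × 1/4 = 48

48, 96, 48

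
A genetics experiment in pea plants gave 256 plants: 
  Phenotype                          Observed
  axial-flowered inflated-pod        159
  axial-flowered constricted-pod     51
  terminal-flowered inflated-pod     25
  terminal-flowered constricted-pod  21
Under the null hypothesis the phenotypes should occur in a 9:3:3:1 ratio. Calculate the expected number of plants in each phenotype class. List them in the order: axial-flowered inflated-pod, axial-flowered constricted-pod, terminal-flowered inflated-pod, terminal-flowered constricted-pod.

Total ratio parts = 16. Expected numbers out of 256:
  axial-flowered inflated-pod: 256 × 9/16 = 144
  axial-flowered constricted-pod: 256 × 3/16 = 48
  terminal-flowered inflated-pod: 256 × 3/16 = 48
  terminal-flowered constricted-pod: 256 × 1/16 = 16

144, 48, 48, 16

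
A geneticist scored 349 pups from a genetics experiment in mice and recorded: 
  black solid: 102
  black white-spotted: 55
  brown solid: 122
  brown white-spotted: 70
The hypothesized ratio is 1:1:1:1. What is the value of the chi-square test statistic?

Total ratio parts = 4. Expected numbers out of 349:
  black solid: 349 × 1/4 = 87.25
  black white-spotted: 349 × 1/4 = 87.25
  brown solid: 349 × 1/4 = 87.25
  brown white-spotted: 349 × 1/4 = 87.25
χ² = Σ (O − E)² / E
  black solid: (102 − 87.25)² / 87.25 = 2.4936
  black white-spotted: (55 − 87.25)² / 87.25 = 11.9205
  brown solid: (122 − 87.25)² / 87.25 = 13.8403
  brown white-spotted: (70 − 87.25)² / 87.25 = 3.4105
χ² = 2.4936 + 11.9205 + 13.8403 + 3.4105 = 31.6649 ≈ 31.665

31.665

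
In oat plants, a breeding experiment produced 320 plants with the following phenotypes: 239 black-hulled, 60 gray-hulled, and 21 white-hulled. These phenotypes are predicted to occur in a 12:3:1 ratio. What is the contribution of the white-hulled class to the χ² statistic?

0.050

Under the 12:3:1 hypothesis (Σ ratio = 16, N = 320):
  black-hulled: 320 × 12/16 = 240
  gray-hulled: 320 × 3/16 = 60
  white-hulled: 320 × 1/16 = 20
Contribution of white-hulled: (21 − 20)² / 20 = 0.0500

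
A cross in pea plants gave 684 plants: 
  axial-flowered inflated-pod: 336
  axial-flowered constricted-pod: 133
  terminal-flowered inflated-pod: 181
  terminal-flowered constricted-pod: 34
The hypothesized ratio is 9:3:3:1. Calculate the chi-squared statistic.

Expected counts for N = 684 under a 9:3:3:1 ratio (total parts = 16):
  axial-flowered inflated-pod: 684 × 9/16 = 384.75
  axial-flowered constricted-pod: 684 × 3/16 = 128.25
  terminal-flowered inflated-pod: 684 × 3/16 = 128.25
  terminal-flowered constricted-pod: 684 × 1/16 = 42.75
χ² = Σ (O − E)² / E
  axial-flowered inflated-pod: (336 − 384.75)² / 384.75 = 6.1769
  axial-flowered constricted-pod: (133 − 128.25)² / 128.25 = 0.1759
  terminal-flowered inflated-pod: (181 − 128.25)² / 128.25 = 21.6964
  terminal-flowered constricted-pod: (34 − 42.75)² / 42.75 = 1.7909
χ² = 6.1769 + 0.1759 + 21.6964 + 1.7909 = 29.8401 ≈ 29.840

29.840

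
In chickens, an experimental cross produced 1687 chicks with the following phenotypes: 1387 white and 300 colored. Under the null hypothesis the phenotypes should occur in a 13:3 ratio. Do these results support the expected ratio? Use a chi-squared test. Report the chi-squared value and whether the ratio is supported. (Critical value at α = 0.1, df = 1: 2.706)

Total ratio parts = 16. Expected numbers out of 1687:
  white: 1687 × 13/16 = 1370.6875
  colored: 1687 × 3/16 = 316.3125
χ² = Σ (O − E)² / E
  white: (1387 − 1370.6875)² / 1370.6875 = 0.1941
  colored: (300 − 316.3125)² / 316.3125 = 0.8412
χ² = 0.1941 + 0.8412 = 1.0353 ≈ 1.035
Degrees of freedom = 2 − 1 = 1; critical value at α = 0.1 is 2.706.
Since 1.035 < 2.706, we fail to reject the null hypothesis — the data are consistent with the 13:3 ratio.

1.035; consistent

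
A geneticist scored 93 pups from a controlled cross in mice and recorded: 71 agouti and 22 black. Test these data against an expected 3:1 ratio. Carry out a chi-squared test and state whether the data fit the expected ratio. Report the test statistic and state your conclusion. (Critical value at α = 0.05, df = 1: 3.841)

0.090; consistent

Expected counts for N = 93 under a 3:1 ratio (total parts = 4):
  agouti: 93 × 3/4 = 69.75
  black: 93 × 1/4 = 23.25
χ² = Σ (O − E)² / E
  agouti: (71 − 69.75)² / 69.75 = 0.0224
  black: (22 − 23.25)² / 23.25 = 0.0672
χ² = 0.0224 + 0.0672 = 0.0896 ≈ 0.090
Degrees of freedom = 2 − 1 = 1; critical value at α = 0.05 is 3.841.
Since 0.090 < 3.841, we fail to reject the null hypothesis — the data are consistent with the 3:1 ratio.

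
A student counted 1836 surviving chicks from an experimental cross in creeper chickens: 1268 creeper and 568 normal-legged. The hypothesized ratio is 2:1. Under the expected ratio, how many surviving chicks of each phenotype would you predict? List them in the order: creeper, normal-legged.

The 2:1 ratio has 3 parts, so with N = 1836 the expected counts are:
  creeper: 1836 × 2/3 = 1224
  normal-legged: 1836 × 1/3 = 612

1224, 612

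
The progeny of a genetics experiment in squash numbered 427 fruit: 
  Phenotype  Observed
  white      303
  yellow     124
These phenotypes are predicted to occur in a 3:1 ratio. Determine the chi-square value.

The 3:1 ratio has 4 parts, so with N = 427 the expected counts are:
  white: 427 × 3/4 = 320.25
  yellow: 427 × 1/4 = 106.75
χ² = Σ (O − E)² / E
  white: (303 − 320.25)² / 320.25 = 0.9292
  yellow: (124 − 106.75)² / 106.75 = 2.7875
χ² = 0.9292 + 2.7875 = 3.7167 ≈ 3.717

3.717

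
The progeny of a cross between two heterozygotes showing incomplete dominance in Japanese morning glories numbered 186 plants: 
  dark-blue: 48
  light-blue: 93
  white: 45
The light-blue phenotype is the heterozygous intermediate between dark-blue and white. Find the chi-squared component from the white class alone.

With incomplete dominance, a heterozygote × heterozygote cross gives a 1:2:1 phenotypic ratio.
Expected counts for N = 186 under a 1:2:1 ratio (total parts = 4):
  dark-blue: 186 × 1/4 = 46.5
  light-blue: 186 × 2/4 = 93
  white: 186 × 1/4 = 46.5
Contribution of white: (45 − 46.5)² / 46.5 = 0.0484

0.048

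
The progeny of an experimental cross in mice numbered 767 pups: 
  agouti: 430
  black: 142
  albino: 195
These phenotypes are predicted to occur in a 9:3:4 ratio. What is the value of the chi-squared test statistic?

Under the 9:3:4 hypothesis (Σ ratio = 16, N = 767):
  agouti: 767 × 9/16 = 431.4375
  black: 767 × 3/16 = 143.8125
  albino: 767 × 4/16 = 191.75
χ² = Σ (O − E)² / E
  agouti: (430 − 431.4375)² / 431.4375 = 0.0048
  black: (142 − 143.8125)² / 143.8125 = 0.0228
  albino: (195 − 191.75)² / 191.75 = 0.0551
χ² = 0.0048 + 0.0228 + 0.0551 = 0.0827 ≈ 0.083

0.083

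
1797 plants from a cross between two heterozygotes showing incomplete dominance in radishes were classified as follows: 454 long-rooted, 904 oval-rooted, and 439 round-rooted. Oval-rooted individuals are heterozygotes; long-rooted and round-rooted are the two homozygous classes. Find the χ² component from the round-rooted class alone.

0.234

With incomplete dominance, a heterozygote × heterozygote cross gives a 1:2:1 phenotypic ratio.
Expected counts for N = 1797 under a 1:2:1 ratio (total parts = 4):
  long-rooted: 1797 × 1/4 = 449.25
  oval-rooted: 1797 × 2/4 = 898.5
  round-rooted: 1797 × 1/4 = 449.25
Contribution of round-rooted: (439 − 449.25)² / 449.25 = 0.2339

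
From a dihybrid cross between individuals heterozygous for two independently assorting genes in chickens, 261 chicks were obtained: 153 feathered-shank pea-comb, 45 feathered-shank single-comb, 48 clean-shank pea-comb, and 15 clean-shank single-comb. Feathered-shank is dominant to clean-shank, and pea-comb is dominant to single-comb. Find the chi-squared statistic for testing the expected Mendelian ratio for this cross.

A dihybrid F₂ with independent assortment and complete dominance at both loci gives a 9:3:3:1 phenotypic ratio.
The 9:3:3:1 ratio has 16 parts, so with N = 261 the expected counts are:
  feathered-shank pea-comb: 261 × 9/16 = 146.8125
  feathered-shank single-comb: 261 × 3/16 = 48.9375
  clean-shank pea-comb: 261 × 3/16 = 48.9375
  clean-shank single-comb: 261 × 1/16 = 16.3125
χ² = Σ (O − E)² / E
  feathered-shank pea-comb: (153 − 146.8125)² / 146.8125 = 0.2608
  feathered-shank single-comb: (45 − 48.9375)² / 48.9375 = 0.3168
  clean-shank pea-comb: (48 − 48.9375)² / 48.9375 = 0.0180
  clean-shank single-comb: (15 − 16.3125)² / 16.3125 = 0.1056
χ² = 0.2608 + 0.3168 + 0.0180 + 0.1056 = 0.7012 ≈ 0.701

0.701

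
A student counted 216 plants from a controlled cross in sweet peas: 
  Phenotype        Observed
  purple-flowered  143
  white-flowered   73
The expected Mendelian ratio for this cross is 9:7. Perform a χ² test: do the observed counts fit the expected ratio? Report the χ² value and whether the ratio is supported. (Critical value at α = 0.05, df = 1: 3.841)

Expected counts for N = 216 under a 9:7 ratio (total parts = 16):
  purple-flowered: 216 × 9/16 = 121.5
  white-flowered: 216 × 7/16 = 94.5
χ² = Σ (O − E)² / E
  purple-flowered: (143 − 121.5)² / 121.5 = 3.8045
  white-flowered: (73 − 94.5)² / 94.5 = 4.8915
χ² = 3.8045 + 4.8915 = 8.696
Degrees of freedom = 2 − 1 = 1; critical value at α = 0.05 is 3.841.
Since 8.696 > 3.841, we reject the null hypothesis — the data do not fit the 9:7 ratio.

8.696; not consistent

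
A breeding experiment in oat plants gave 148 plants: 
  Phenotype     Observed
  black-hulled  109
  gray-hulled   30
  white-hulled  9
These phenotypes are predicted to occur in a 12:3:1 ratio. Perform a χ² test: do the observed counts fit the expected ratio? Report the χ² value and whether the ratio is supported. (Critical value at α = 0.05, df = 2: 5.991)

0.225; consistent

Under the 12:3:1 hypothesis (Σ ratio = 16, N = 148):
  black-hulled: 148 × 12/16 = 111
  gray-hulled: 148 × 3/16 = 27.75
  white-hulled: 148 × 1/16 = 9.25
χ² = Σ (O − E)² / E
  black-hulled: (109 − 111)² / 111 = 0.0360
  gray-hulled: (30 − 27.75)² / 27.75 = 0.1824
  white-hulled: (9 − 9.25)² / 9.25 = 0.0068
χ² = 0.0360 + 0.1824 + 0.0068 = 0.2252 ≈ 0.225
Degrees of freedom = 3 − 1 = 2; critical value at α = 0.05 is 5.991.
Since 0.225 < 5.991, we fail to reject the null hypothesis — the data are consistent with the 12:3:1 ratio.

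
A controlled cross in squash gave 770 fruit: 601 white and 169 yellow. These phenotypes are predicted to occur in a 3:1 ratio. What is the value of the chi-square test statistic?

Under the 3:1 hypothesis (Σ ratio = 4, N = 770):
  white: 770 × 3/4 = 577.5
  yellow: 770 × 1/4 = 192.5
χ² = Σ (O − E)² / E
  white: (601 − 577.5)² / 577.5 = 0.9563
  yellow: (169 − 192.5)² / 192.5 = 2.8688
χ² = 0.9563 + 2.8688 = 3.8251 ≈ 3.825

3.825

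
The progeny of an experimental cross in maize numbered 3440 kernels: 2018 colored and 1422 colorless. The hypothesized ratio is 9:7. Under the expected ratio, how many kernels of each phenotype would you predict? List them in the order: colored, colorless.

Expected counts for N = 3440 under a 9:7 ratio (total parts = 16):
  colored: 3440 × 9/16 = 1935
  colorless: 3440 × 7/16 = 1505

1935, 1505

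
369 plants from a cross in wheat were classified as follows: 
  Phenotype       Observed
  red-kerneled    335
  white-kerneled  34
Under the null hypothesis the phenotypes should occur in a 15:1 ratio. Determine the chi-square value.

5.533

The 15:1 ratio has 16 parts, so with N = 369 the expected counts are:
  red-kerneled: 369 × 15/16 = 345.9375
  white-kerneled: 369 × 1/16 = 23.0625
χ² = Σ (O − E)² / E
  red-kerneled: (335 − 345.9375)² / 345.9375 = 0.3458
  white-kerneled: (34 − 23.0625)² / 23.0625 = 5.1872
χ² = 0.3458 + 5.1872 = 5.533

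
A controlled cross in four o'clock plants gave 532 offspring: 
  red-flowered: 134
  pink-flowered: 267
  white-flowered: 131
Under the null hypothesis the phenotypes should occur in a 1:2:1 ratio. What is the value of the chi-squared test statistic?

0.041

The 1:2:1 ratio has 4 parts, so with N = 532 the expected counts are:
  red-flowered: 532 × 1/4 = 133
  pink-flowered: 532 × 2/4 = 266
  white-flowered: 532 × 1/4 = 133
χ² = Σ (O − E)² / E
  red-flowered: (134 − 133)² / 133 = 0.0075
  pink-flowered: (267 − 266)² / 266 = 0.0038
  white-flowered: (131 − 133)² / 133 = 0.0301
χ² = 0.0075 + 0.0038 + 0.0301 = 0.0414 ≈ 0.041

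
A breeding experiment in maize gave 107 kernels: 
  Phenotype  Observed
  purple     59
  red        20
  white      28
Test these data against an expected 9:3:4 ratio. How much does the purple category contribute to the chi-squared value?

Total ratio parts = 16. Expected numbers out of 107:
  purple: 107 × 9/16 = 60.1875
  red: 107 × 3/16 = 20.0625
  white: 107 × 4/16 = 26.75
Contribution of purple: (59 − 60.1875)² / 60.1875 = 0.0234

0.023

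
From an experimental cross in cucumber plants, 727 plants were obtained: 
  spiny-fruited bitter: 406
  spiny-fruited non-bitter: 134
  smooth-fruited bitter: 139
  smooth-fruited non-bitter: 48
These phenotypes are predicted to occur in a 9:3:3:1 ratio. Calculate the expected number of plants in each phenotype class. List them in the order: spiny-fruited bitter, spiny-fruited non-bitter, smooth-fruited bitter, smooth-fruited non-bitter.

408.9375, 136.3125, 136.3125, 45.4375

The 9:3:3:1 ratio has 16 parts, so with N = 727 the expected counts are:
  spiny-fruited bitter: 727 × 9/16 = 408.9375
  spiny-fruited non-bitter: 727 × 3/16 = 136.3125
  smooth-fruited bitter: 727 × 3/16 = 136.3125
  smooth-fruited non-bitter: 727 × 1/16 = 45.4375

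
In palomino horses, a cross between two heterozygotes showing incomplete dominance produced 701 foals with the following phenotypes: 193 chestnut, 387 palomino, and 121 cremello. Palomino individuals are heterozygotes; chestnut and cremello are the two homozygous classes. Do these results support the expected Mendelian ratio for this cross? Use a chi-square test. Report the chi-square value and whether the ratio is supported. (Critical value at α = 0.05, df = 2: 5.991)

22.392; not consistent

With incomplete dominance, a heterozygote × heterozygote cross gives a 1:2:1 phenotypic ratio.
Under the 1:2:1 hypothesis (Σ ratio = 4, N = 701):
  chestnut: 701 × 1/4 = 175.25
  palomino: 701 × 2/4 = 350.5
  cremello: 701 × 1/4 = 175.25
χ² = Σ (O − E)² / E
  chestnut: (193 − 175.25)² / 175.25 = 1.7978
  palomino: (387 − 350.5)² / 350.5 = 3.8010
  cremello: (121 − 175.25)² / 175.25 = 16.7935
χ² = 1.7978 + 3.8010 + 16.7935 = 22.3923 ≈ 22.392
Degrees of freedom = 3 − 1 = 2; critical value at α = 0.05 is 5.991.
Since 22.392 > 5.991, we reject the null hypothesis — the data do not fit the 1:2:1 ratio.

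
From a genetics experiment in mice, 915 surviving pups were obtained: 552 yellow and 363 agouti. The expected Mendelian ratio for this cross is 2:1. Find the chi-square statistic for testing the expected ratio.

Total ratio parts = 3. Expected numbers out of 915:
  yellow: 915 × 2/3 = 610
  agouti: 915 × 1/3 = 305
χ² = Σ (O − E)² / E
  yellow: (552 − 610)² / 610 = 5.5148
  agouti: (363 − 305)² / 305 = 11.0295
χ² = 5.5148 + 11.0295 = 16.5443 ≈ 16.544

16.544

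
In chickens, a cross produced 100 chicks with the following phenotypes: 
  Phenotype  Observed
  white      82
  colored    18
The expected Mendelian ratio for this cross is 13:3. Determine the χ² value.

Total ratio parts = 16. Expected numbers out of 100:
  white: 100 × 13/16 = 81.25
  colored: 100 × 3/16 = 18.75
χ² = Σ (O − E)² / E
  white: (82 − 81.25)² / 81.25 = 0.0069
  colored: (18 − 18.75)² / 18.75 = 0.0300
χ² = 0.0069 + 0.0300 = 0.0369 ≈ 0.037

0.037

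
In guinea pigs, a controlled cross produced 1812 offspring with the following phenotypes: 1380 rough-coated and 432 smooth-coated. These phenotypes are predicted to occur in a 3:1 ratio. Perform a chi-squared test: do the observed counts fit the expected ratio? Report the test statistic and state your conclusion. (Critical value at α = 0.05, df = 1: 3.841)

1.298; consistent

Total ratio parts = 4. Expected numbers out of 1812:
  rough-coated: 1812 × 3/4 = 1359
  smooth-coated: 1812 × 1/4 = 453
χ² = Σ (O − E)² / E
  rough-coated: (1380 − 1359)² / 1359 = 0.3245
  smooth-coated: (432 − 453)² / 453 = 0.9735
χ² = 0.3245 + 0.9735 = 1.298
Degrees of freedom = 2 − 1 = 1; critical value at α = 0.05 is 3.841.
Since 1.298 < 3.841, we fail to reject the null hypothesis — the data are consistent with the 3:1 ratio.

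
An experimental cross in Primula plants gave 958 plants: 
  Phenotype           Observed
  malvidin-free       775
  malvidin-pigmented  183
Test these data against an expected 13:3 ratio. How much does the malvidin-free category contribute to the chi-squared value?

0.015

Expected counts for N = 958 under a 13:3 ratio (total parts = 16):
  malvidin-free: 958 × 13/16 = 778.375
  malvidin-pigmented: 958 × 3/16 = 179.625
Contribution of malvidin-free: (775 − 778.375)² / 778.375 = 0.0146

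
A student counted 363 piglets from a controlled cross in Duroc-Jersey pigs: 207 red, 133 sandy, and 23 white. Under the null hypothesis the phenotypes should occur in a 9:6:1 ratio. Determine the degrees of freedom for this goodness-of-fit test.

A goodness-of-fit test with 3 phenotype classes has df = 3 − 1 = 2.

2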